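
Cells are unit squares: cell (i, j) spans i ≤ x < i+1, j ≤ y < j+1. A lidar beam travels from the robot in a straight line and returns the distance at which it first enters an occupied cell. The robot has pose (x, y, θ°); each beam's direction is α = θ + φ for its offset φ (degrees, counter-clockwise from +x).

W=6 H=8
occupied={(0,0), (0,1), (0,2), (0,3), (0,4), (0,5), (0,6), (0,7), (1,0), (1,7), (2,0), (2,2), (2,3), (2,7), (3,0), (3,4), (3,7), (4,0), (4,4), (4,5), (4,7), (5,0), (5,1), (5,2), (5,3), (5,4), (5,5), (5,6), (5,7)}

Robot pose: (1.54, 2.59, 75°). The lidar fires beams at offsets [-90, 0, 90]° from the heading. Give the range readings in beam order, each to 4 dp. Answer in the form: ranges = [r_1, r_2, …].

beam 1: φ=-90°, α=345°
  d=(0.9659,-0.2588)  start (1,2)  tX=0.4762 tY=2.2796  stride 1/|dx|=1.0353 1/|dy|=3.8637
    cross x-line → (2,2), t=0.4762 (wall)
  → r_1 = 0.4762
beam 2: φ=0°, α=75°
  d=(0.2588,0.9659)  start (1,2)  tX=1.7773 tY=0.4245  stride 1/|dx|=3.8637 1/|dy|=1.0353
    cross y-line → (1,3), t=0.4245
    cross y-line → (1,4), t=1.4597
    cross x-line → (2,4), t=1.7773
    cross y-line → (2,5), t=2.4950
    cross y-line → (2,6), t=3.5303
    cross y-line → (2,7), t=4.5656 (wall)
  → r_2 = 4.5656
beam 3: φ=90°, α=165°
  d=(-0.9659,0.2588)  start (1,2)  tX=0.5590 tY=1.5841  stride 1/|dx|=1.0353 1/|dy|=3.8637
    cross x-line → (0,2), t=0.5590 (wall)
  → r_3 = 0.5590

ranges = [0.4762, 4.5656, 0.5590]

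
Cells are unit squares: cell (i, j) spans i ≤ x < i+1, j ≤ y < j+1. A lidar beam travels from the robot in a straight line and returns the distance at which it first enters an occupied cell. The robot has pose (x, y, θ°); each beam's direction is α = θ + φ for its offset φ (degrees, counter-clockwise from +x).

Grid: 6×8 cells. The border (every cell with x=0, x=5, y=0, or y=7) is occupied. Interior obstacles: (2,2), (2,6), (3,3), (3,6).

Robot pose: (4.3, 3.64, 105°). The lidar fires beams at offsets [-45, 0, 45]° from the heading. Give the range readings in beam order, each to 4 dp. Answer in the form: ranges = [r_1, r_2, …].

ranges = [1.4000, 2.4433, 0.3464]

beam 1: φ=-45°, α=60°
  direction (0.5000, 0.8660); cell (4,3); t to first gridline: x 1.4000, y 0.4157 (then +2.0000 / +1.1547)
    (4,4) via y @ 0.4157
    (5,4) via x @ 1.4000  # hit
  → r_1 = 1.4000
beam 2: φ=0°, α=105°
  direction (-0.2588, 0.9659); cell (4,3); t to first gridline: x 1.1591, y 0.3727 (then +3.8637 / +1.0353)
    (4,4) via y @ 0.3727
    (3,4) via x @ 1.1591
    (3,5) via y @ 1.4080
    (3,6) via y @ 2.4433  # hit
  → r_2 = 2.4433
beam 3: φ=45°, α=150°
  direction (-0.8660, 0.5000); cell (4,3); t to first gridline: x 0.3464, y 0.7200 (then +1.1547 / +2.0000)
    (3,3) via x @ 0.3464  # hit
  → r_3 = 0.3464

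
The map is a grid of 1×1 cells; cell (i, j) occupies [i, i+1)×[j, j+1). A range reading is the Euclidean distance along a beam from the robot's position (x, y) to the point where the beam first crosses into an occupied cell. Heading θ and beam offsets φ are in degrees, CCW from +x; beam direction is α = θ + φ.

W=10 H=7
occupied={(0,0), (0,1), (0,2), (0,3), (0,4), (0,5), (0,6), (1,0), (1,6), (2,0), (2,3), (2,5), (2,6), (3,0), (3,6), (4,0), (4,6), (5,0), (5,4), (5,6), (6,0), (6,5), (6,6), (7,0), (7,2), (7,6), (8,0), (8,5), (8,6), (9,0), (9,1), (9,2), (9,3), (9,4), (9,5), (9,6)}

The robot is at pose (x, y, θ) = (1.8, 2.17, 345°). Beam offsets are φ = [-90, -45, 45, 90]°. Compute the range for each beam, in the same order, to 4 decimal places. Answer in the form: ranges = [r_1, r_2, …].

ranges = [1.2113, 1.3510, 3.6950, 0.8593]

beam 1: φ=-90°, α=255°
  dir = (cos 255°, sin 255°) = (-0.2588, -0.9659); from cell (1,2)
  next x-line at t=3.0910, next y-line at t=0.1760; Δt_x=3.8637, Δt_y=1.0353
    y: enter (1,1) at t=0.1760
    y: enter (1,0) at t=1.2113 ← occupied
  → r_1 = 1.2113
beam 2: φ=-45°, α=300°
  dir = (cos 300°, sin 300°) = (0.5000, -0.8660); from cell (1,2)
  next x-line at t=0.4000, next y-line at t=0.1963; Δt_x=2.0000, Δt_y=1.1547
    y: enter (1,1) at t=0.1963
    x: enter (2,1) at t=0.4000
    y: enter (2,0) at t=1.3510 ← occupied
  → r_2 = 1.3510
beam 3: φ=45°, α=30°
  dir = (cos 30°, sin 30°) = (0.8660, 0.5000); from cell (1,2)
  next x-line at t=0.2309, next y-line at t=1.6600; Δt_x=1.1547, Δt_y=2.0000
    x: enter (2,2) at t=0.2309
    x: enter (3,2) at t=1.3856
    y: enter (3,3) at t=1.6600
    x: enter (4,3) at t=2.5403
    y: enter (4,4) at t=3.6600
    x: enter (5,4) at t=3.6950 ← occupied
  → r_3 = 3.6950
beam 4: φ=90°, α=75°
  dir = (cos 75°, sin 75°) = (0.2588, 0.9659); from cell (1,2)
  next x-line at t=0.7727, next y-line at t=0.8593; Δt_x=3.8637, Δt_y=1.0353
    x: enter (2,2) at t=0.7727
    y: enter (2,3) at t=0.8593 ← occupied
  → r_4 = 0.8593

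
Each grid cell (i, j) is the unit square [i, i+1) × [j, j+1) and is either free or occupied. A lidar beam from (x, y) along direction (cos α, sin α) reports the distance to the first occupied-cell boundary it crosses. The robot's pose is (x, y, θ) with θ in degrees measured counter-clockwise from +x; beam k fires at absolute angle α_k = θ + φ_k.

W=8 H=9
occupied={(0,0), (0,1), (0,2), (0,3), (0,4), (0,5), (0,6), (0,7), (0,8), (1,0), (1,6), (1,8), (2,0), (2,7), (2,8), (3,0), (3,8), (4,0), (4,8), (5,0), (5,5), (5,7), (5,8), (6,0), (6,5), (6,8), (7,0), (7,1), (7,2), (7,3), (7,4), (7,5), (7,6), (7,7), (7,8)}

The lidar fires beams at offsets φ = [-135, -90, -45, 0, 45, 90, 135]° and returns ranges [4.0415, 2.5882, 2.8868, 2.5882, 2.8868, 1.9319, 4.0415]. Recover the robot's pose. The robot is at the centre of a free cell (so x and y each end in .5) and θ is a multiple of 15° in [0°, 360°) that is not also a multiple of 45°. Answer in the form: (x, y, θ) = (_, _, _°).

Candidates: 37 free-cell centres × 16 headings = 592 poses. Raycast each; keep the one whose scan matches to 4 dp.
  (4.5, 7.5, 240°): beam 1 = 0.5176 ≠ 4.0415 ✗
  (1.5, 5.5, 240°): beam 1 = 0.5176 ≠ 4.0415 ✗
  (1.5, 4.5, 105°): beam 1 = 6.3509 ≠ 4.0415 ✗
  (5.5, 4.5, 120°): beam 1 = 1.5529 ≠ 4.0415 ✗
  …
  (4.5, 3.5, 345°): r_1=4.0415, r_2=2.5882, r_3=2.8868, r_4=2.5882, r_5=2.8868, r_6=1.9319, r_7=4.0415 — all match ✓
No second candidate reproduces the full scan.

(x, y, θ) = (4.5, 3.5, 345°)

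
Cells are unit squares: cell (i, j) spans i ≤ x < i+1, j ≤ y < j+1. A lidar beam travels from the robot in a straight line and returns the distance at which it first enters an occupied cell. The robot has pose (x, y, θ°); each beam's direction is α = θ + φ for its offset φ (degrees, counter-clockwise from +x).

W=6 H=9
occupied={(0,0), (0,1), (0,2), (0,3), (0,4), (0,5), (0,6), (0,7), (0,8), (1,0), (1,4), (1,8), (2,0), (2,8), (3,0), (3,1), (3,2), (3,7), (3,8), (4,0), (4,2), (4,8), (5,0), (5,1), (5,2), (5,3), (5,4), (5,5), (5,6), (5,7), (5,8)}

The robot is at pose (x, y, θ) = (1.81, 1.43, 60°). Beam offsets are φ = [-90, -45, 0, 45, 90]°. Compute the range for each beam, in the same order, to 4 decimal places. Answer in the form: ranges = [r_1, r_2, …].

ranges = [0.8600, 1.2320, 6.3800, 2.6607, 0.9353]

beam 1: φ=-90°, α=330°
  d=(0.8660,-0.5000)  start (1,1)  tX=0.2194 tY=0.8600  stride 1/|dx|=1.1547 1/|dy|=2.0000
    cross x-line → (2,1), t=0.2194
    cross y-line → (2,0), t=0.8600 (wall)
  → r_1 = 0.8600
beam 2: φ=-45°, α=15°
  d=(0.9659,0.2588)  start (1,1)  tX=0.1967 tY=2.2023  stride 1/|dx|=1.0353 1/|dy|=3.8637
    cross x-line → (2,1), t=0.1967
    cross x-line → (3,1), t=1.2320 (wall)
  → r_2 = 1.2320
beam 3: φ=0°, α=60°
  d=(0.5000,0.8660)  start (1,1)  tX=0.3800 tY=0.6582  stride 1/|dx|=2.0000 1/|dy|=1.1547
    cross x-line → (2,1), t=0.3800
    cross y-line → (2,2), t=0.6582
    cross y-line → (2,3), t=1.8129
    cross x-line → (3,3), t=2.3800
    cross y-line → (3,4), t=2.9676
    cross y-line → (3,5), t=4.1223
    cross x-line → (4,5), t=4.3800
    cross y-line → (4,6), t=5.2770
    cross x-line → (5,6), t=6.3800 (wall)
  → r_3 = 6.3800
beam 4: φ=45°, α=105°
  d=(-0.2588,0.9659)  start (1,1)  tX=3.1296 tY=0.5901  stride 1/|dx|=3.8637 1/|dy|=1.0353
    cross y-line → (1,2), t=0.5901
    cross y-line → (1,3), t=1.6254
    cross y-line → (1,4), t=2.6607 (wall)
  → r_4 = 2.6607
beam 5: φ=90°, α=150°
  d=(-0.8660,0.5000)  start (1,1)  tX=0.9353 tY=1.1400  stride 1/|dx|=1.1547 1/|dy|=2.0000
    cross x-line → (0,1), t=0.9353 (wall)
  → r_5 = 0.9353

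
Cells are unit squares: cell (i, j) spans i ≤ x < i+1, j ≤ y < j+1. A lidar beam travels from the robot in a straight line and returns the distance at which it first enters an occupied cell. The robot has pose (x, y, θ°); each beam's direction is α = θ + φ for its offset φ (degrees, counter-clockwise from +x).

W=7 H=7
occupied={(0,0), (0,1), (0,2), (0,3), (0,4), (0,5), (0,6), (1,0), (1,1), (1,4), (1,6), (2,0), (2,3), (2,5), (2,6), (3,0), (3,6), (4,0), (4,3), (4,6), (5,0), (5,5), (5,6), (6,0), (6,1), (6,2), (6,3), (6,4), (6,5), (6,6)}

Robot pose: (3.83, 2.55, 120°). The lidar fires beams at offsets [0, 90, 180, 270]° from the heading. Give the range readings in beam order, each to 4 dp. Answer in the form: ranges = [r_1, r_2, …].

ranges = [1.6600, 2.1131, 1.7898, 0.9000]

beam 1: φ=0°, α=120°
  d=(-0.5000,0.8660)  start (3,2)  tX=1.6600 tY=0.5196  stride 1/|dx|=2.0000 1/|dy|=1.1547
    cross y-line → (3,3), t=0.5196
    cross x-line → (2,3), t=1.6600 (wall)
  → r_1 = 1.6600
beam 2: φ=90°, α=210°
  d=(-0.8660,-0.5000)  start (3,2)  tX=0.9584 tY=1.1000  stride 1/|dx|=1.1547 1/|dy|=2.0000
    cross x-line → (2,2), t=0.9584
    cross y-line → (2,1), t=1.1000
    cross x-line → (1,1), t=2.1131 (wall)
  → r_2 = 2.1131
beam 3: φ=180°, α=300°
  d=(0.5000,-0.8660)  start (3,2)  tX=0.3400 tY=0.6351  stride 1/|dx|=2.0000 1/|dy|=1.1547
    cross x-line → (4,2), t=0.3400
    cross y-line → (4,1), t=0.6351
    cross y-line → (4,0), t=1.7898 (wall)
  → r_3 = 1.7898
beam 4: φ=270°, α=30°
  d=(0.8660,0.5000)  start (3,2)  tX=0.1963 tY=0.9000  stride 1/|dx|=1.1547 1/|dy|=2.0000
    cross x-line → (4,2), t=0.1963
    cross y-line → (4,3), t=0.9000 (wall)
  → r_4 = 0.9000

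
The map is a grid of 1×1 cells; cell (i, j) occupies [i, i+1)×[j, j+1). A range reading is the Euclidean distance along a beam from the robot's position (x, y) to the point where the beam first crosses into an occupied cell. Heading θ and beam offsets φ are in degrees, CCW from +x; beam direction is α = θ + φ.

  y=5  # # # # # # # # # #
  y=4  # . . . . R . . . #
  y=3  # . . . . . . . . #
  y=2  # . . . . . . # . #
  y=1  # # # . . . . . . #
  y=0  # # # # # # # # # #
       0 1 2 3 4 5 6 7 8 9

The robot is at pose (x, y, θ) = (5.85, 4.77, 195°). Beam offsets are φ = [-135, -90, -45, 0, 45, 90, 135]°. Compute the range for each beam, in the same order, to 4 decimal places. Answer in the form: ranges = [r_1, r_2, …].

ranges = [0.2656, 0.2381, 0.4600, 5.0211, 4.3532, 3.9030, 3.6373]

beam 1: φ=-135°, α=60°
  d=(0.5000,0.8660)  start (5,4)  tX=0.3000 tY=0.2656  stride 1/|dx|=2.0000 1/|dy|=1.1547
    cross y-line → (5,5), t=0.2656 (wall)
  → r_1 = 0.2656
beam 2: φ=-90°, α=105°
  d=(-0.2588,0.9659)  start (5,4)  tX=3.2841 tY=0.2381  stride 1/|dx|=3.8637 1/|dy|=1.0353
    cross y-line → (5,5), t=0.2381 (wall)
  → r_2 = 0.2381
beam 3: φ=-45°, α=150°
  d=(-0.8660,0.5000)  start (5,4)  tX=0.9815 tY=0.4600  stride 1/|dx|=1.1547 1/|dy|=2.0000
    cross y-line → (5,5), t=0.4600 (wall)
  → r_3 = 0.4600
beam 4: φ=0°, α=195°
  d=(-0.9659,-0.2588)  start (5,4)  tX=0.8800 tY=2.9751  stride 1/|dx|=1.0353 1/|dy|=3.8637
    cross x-line → (4,4), t=0.8800
    cross x-line → (3,4), t=1.9153
    cross x-line → (2,4), t=2.9505
    cross y-line → (2,3), t=2.9751
    cross x-line → (1,3), t=3.9858
    cross x-line → (0,3), t=5.0211 (wall)
  → r_4 = 5.0211
beam 5: φ=45°, α=240°
  d=(-0.5000,-0.8660)  start (5,4)  tX=1.7000 tY=0.8891  stride 1/|dx|=2.0000 1/|dy|=1.1547
    cross y-line → (5,3), t=0.8891
    cross x-line → (4,3), t=1.7000
    cross y-line → (4,2), t=2.0438
    cross y-line → (4,1), t=3.1985
    cross x-line → (3,1), t=3.7000
    cross y-line → (3,0), t=4.3532 (wall)
  → r_5 = 4.3532
beam 6: φ=90°, α=285°
  d=(0.2588,-0.9659)  start (5,4)  tX=0.5796 tY=0.7972  stride 1/|dx|=3.8637 1/|dy|=1.0353
    cross x-line → (6,4), t=0.5796
    cross y-line → (6,3), t=0.7972
    cross y-line → (6,2), t=1.8324
    cross y-line → (6,1), t=2.8677
    cross y-line → (6,0), t=3.9030 (wall)
  → r_6 = 3.9030
beam 7: φ=135°, α=330°
  d=(0.8660,-0.5000)  start (5,4)  tX=0.1732 tY=1.5400  stride 1/|dx|=1.1547 1/|dy|=2.0000
    cross x-line → (6,4), t=0.1732
    cross x-line → (7,4), t=1.3279
    cross y-line → (7,3), t=1.5400
    cross x-line → (8,3), t=2.4826
    cross y-line → (8,2), t=3.5400
    cross x-line → (9,2), t=3.6373 (wall)
  → r_7 = 3.6373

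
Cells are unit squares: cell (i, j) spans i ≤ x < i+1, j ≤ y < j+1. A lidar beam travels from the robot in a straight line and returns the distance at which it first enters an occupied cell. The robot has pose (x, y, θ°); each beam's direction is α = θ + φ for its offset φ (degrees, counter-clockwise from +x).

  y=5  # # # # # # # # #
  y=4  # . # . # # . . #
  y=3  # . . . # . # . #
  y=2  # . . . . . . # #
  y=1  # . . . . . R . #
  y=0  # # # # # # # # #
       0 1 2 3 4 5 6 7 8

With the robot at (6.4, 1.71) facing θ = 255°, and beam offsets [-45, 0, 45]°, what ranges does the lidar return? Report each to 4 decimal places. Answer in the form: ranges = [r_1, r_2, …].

beam 1: φ=-45°, α=210°
  cosα=-0.8660 sinα=-0.5000 | (6,1) | tMaxX 0.4619 tMaxY 1.4200 | tΔX 1.1547 tΔY 2.0000
    t=0.4619 [x] (5,1)
    t=1.4200 [y] (5,0) — stop
  → r_1 = 1.4200
beam 2: φ=0°, α=255°
  cosα=-0.2588 sinα=-0.9659 | (6,1) | tMaxX 1.5455 tMaxY 0.7350 | tΔX 3.8637 tΔY 1.0353
    t=0.7350 [y] (6,0) — stop
  → r_2 = 0.7350
beam 3: φ=45°, α=300°
  cosα=0.5000 sinα=-0.8660 | (6,1) | tMaxX 1.2000 tMaxY 0.8198 | tΔX 2.0000 tΔY 1.1547
    t=0.8198 [y] (6,0) — stop
  → r_3 = 0.8198

ranges = [1.4200, 0.7350, 0.8198]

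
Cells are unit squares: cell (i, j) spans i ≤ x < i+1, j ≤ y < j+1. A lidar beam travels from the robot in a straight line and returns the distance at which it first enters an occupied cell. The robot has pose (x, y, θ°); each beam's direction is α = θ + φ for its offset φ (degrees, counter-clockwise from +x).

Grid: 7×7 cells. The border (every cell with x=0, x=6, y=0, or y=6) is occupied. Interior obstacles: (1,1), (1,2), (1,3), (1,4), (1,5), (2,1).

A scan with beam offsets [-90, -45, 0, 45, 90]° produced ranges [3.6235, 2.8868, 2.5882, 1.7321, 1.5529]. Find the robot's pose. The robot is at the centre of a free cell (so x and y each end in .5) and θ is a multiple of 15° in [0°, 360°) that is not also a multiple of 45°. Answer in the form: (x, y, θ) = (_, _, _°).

Candidates: 19 free-cell centres × 16 headings = 304 poses. Raycast each; keep the one whose scan matches to 4 dp.
  (4.5, 4.5, 105°): beam 1 = 1.5529 ≠ 3.6235 ✗
  (5.5, 4.5, 60°): beam 1 = 0.5774 ≠ 3.6235 ✗
  (2.5, 2.5, 210°): beam 1 = 1.0000 ≠ 3.6235 ✗
  (3.5, 4.5, 330°): beam 1 = 2.8868 ≠ 3.6235 ✗
  …
  (3.5, 4.5, 15°): r_1=3.6235, r_2=2.8868, r_3=2.5882, r_4=1.7321, r_5=1.5529 — all match ✓
Unique over the lattice → pose = (3.5, 4.5, 15°).

(x, y, θ) = (3.5, 4.5, 15°)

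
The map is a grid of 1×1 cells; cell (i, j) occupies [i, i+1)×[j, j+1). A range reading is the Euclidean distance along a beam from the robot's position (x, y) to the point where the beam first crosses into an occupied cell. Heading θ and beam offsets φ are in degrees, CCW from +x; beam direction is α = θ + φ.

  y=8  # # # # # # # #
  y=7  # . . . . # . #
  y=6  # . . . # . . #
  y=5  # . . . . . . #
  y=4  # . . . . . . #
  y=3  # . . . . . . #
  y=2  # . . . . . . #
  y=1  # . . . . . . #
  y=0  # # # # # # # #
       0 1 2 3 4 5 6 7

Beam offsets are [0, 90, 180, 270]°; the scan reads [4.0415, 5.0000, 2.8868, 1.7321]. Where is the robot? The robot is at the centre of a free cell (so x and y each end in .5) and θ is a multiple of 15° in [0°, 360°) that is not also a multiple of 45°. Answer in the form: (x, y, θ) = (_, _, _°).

The pose lattice has 40·16 = 640 candidates. Test each by forward raycasting.
  (2.5, 2.5, 195°): beam 1 = 1.5529 ≠ 4.0415 ✗
  (5.5, 1.5, 210°): beam 1 = 1.0000 ≠ 4.0415 ✗
  (1.5, 1.5, 60°): beam 1 = 5.1962 ≠ 4.0415 ✗
  (1.5, 1.5, 105°): beam 1 = 1.9319 ≠ 4.0415 ✗
  (5.5, 5.5, 195°): beam 1 = 4.6587 ≠ 4.0415 ✗
  …
  (3.5, 2.5, 30°): r_1=4.0415, r_2=5.0000, r_3=2.8868, r_4=1.7321 — all match ✓
Only this pose fits every beam.

(x, y, θ) = (3.5, 2.5, 30°)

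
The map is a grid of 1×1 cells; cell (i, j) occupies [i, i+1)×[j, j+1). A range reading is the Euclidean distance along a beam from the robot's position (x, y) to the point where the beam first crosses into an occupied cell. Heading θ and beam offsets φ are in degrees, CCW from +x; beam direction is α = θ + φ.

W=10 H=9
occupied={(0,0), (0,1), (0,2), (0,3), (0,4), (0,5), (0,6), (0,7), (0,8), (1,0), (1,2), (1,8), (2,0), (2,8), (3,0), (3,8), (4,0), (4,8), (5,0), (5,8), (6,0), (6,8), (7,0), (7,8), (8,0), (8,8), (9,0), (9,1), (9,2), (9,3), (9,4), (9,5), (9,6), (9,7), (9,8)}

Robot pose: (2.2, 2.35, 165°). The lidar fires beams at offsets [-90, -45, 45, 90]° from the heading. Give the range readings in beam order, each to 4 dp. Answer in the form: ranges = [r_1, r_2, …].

beam 1: φ=-90°, α=75°
  dir = (cos 75°, sin 75°) = (0.2588, 0.9659); from cell (2,2)
  next x-line at t=3.0910, next y-line at t=0.6729; Δt_x=3.8637, Δt_y=1.0353
    y: enter (2,3) at t=0.6729
    y: enter (2,4) at t=1.7082
    y: enter (2,5) at t=2.7435
    x: enter (3,5) at t=3.0910
    y: enter (3,6) at t=3.7788
    y: enter (3,7) at t=4.8140
    y: enter (3,8) at t=5.8493 ← occupied
  → r_1 = 5.8493
beam 2: φ=-45°, α=120°
  dir = (cos 120°, sin 120°) = (-0.5000, 0.8660); from cell (2,2)
  next x-line at t=0.4000, next y-line at t=0.7506; Δt_x=2.0000, Δt_y=1.1547
    x: enter (1,2) at t=0.4000 ← occupied
  → r_2 = 0.4000
beam 3: φ=45°, α=210°
  dir = (cos 210°, sin 210°) = (-0.8660, -0.5000); from cell (2,2)
  next x-line at t=0.2309, next y-line at t=0.7000; Δt_x=1.1547, Δt_y=2.0000
    x: enter (1,2) at t=0.2309 ← occupied
  → r_3 = 0.2309
beam 4: φ=90°, α=255°
  dir = (cos 255°, sin 255°) = (-0.2588, -0.9659); from cell (2,2)
  next x-line at t=0.7727, next y-line at t=0.3623; Δt_x=3.8637, Δt_y=1.0353
    y: enter (2,1) at t=0.3623
    x: enter (1,1) at t=0.7727
    y: enter (1,0) at t=1.3976 ← occupied
  → r_4 = 1.3976

ranges = [5.8493, 0.4000, 0.2309, 1.3976]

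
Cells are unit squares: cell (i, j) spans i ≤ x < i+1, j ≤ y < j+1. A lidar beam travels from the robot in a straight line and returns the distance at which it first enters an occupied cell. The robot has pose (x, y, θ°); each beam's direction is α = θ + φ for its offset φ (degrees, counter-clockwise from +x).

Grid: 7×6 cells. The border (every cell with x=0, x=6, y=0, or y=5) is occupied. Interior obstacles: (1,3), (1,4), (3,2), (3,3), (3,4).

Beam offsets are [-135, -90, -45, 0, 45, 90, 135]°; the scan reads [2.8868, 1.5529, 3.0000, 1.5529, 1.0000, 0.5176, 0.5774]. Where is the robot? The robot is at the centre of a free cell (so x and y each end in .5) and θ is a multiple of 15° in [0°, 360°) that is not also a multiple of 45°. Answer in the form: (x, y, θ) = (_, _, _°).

The pose lattice has 15·16 = 240 candidates. Test each by forward raycasting.
  (5.5, 2.5, 30°): beam 1 = 1.5529 ≠ 2.8868 ✗
  (2.5, 4.5, 345°): beam 1 = 0.5774 ≠ 2.8868 ✗
  (4.5, 4.5, 210°): beam 1 = 0.5176 ≠ 2.8868 ✗
  …
  (5.5, 2.5, 255°): r_1=2.8868, r_2=1.5529, r_3=3.0000, r_4=1.5529, r_5=1.0000, r_6=0.5176, r_7=0.5774 — all match ✓
Unique over the lattice → pose = (5.5, 2.5, 255°).

(x, y, θ) = (5.5, 2.5, 255°)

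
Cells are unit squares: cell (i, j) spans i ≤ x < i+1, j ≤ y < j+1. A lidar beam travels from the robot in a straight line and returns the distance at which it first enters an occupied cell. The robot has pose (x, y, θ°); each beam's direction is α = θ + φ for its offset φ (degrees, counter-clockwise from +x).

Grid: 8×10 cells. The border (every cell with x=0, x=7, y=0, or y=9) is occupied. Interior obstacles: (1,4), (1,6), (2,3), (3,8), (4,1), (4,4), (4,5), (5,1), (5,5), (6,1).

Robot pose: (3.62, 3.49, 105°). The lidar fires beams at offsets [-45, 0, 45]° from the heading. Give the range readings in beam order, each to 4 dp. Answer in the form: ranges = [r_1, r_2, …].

beam 1: φ=-45°, α=60°
  d=(0.5000,0.8660)  start (3,3)  tX=0.7600 tY=0.5889  stride 1/|dx|=2.0000 1/|dy|=1.1547
    cross y-line → (3,4), t=0.5889
    cross x-line → (4,4), t=0.7600 (wall)
  → r_1 = 0.7600
beam 2: φ=0°, α=105°
  d=(-0.2588,0.9659)  start (3,3)  tX=2.3955 tY=0.5280  stride 1/|dx|=3.8637 1/|dy|=1.0353
    cross y-line → (3,4), t=0.5280
    cross y-line → (3,5), t=1.5633
    cross x-line → (2,5), t=2.3955
    cross y-line → (2,6), t=2.5985
    cross y-line → (2,7), t=3.6338
    cross y-line → (2,8), t=4.6691
    cross y-line → (2,9), t=5.7044 (wall)
  → r_2 = 5.7044
beam 3: φ=45°, α=150°
  d=(-0.8660,0.5000)  start (3,3)  tX=0.7159 tY=1.0200  stride 1/|dx|=1.1547 1/|dy|=2.0000
    cross x-line → (2,3), t=0.7159 (wall)
  → r_3 = 0.7159

ranges = [0.7600, 5.7044, 0.7159]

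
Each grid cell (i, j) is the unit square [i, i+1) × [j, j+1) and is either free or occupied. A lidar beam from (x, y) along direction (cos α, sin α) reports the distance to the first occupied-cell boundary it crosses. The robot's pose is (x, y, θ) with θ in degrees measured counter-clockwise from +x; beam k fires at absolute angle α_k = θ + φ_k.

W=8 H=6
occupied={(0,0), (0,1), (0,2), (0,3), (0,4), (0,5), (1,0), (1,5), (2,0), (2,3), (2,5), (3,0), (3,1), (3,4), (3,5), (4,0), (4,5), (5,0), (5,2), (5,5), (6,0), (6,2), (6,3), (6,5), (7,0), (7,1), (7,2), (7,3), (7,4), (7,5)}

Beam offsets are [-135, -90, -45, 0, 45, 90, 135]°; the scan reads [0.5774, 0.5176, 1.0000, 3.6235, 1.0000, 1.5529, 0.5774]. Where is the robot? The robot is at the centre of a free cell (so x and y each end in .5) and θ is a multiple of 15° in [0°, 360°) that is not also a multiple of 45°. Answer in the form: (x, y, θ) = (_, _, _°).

Enumerate (i+0.5, j+0.5, θ) over the 18 free cells and 16 admissible headings. For each, cast all 7 beams and compare to the given ranges.
  (1.5, 2.5, 15°): beam 1 = 1.0000 ≠ 0.5774 ✗
  (4.5, 4.5, 330°): beam 1 = 0.5176 ≠ 0.5774 ✗
  (4.5, 1.5, 60°): beam 1 = 0.5176 ≠ 0.5774 ✗
  (2.5, 4.5, 330°): beam 1 = 1.5529 ≠ 0.5774 ✗
  …
  (1.5, 4.5, 285°): r_1=0.5774, r_2=0.5176, r_3=1.0000, r_4=3.6235, r_5=1.0000, r_6=1.5529, r_7=0.5774 — all match ✓
No second candidate reproduces the full scan.

(x, y, θ) = (1.5, 4.5, 285°)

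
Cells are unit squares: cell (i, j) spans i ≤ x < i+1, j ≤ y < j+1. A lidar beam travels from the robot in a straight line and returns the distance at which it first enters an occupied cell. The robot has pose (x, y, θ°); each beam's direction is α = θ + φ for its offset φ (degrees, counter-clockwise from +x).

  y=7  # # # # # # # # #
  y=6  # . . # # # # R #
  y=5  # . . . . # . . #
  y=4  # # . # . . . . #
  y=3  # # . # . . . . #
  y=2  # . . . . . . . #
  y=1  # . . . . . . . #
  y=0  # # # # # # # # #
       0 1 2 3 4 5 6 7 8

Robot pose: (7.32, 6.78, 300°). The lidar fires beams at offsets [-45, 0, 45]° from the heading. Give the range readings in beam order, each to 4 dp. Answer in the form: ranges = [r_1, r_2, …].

ranges = [5.9839, 1.3600, 0.7040]

beam 1: φ=-45°, α=255°
  cosα=-0.2588 sinα=-0.9659 | (7,6) | tMaxX 1.2364 tMaxY 0.8075 | tΔX 3.8637 tΔY 1.0353
    t=0.8075 [y] (7,5)
    t=1.2364 [x] (6,5)
    t=1.8428 [y] (6,4)
    t=2.8781 [y] (6,3)
    t=3.9133 [y] (6,2)
    t=4.9486 [y] (6,1)
    t=5.1001 [x] (5,1)
    t=5.9839 [y] (5,0) — stop
  → r_1 = 5.9839
beam 2: φ=0°, α=300°
  cosα=0.5000 sinα=-0.8660 | (7,6) | tMaxX 1.3600 tMaxY 0.9007 | tΔX 2.0000 tΔY 1.1547
    t=0.9007 [y] (7,5)
    t=1.3600 [x] (8,5) — stop
  → r_2 = 1.3600
beam 3: φ=45°, α=345°
  cosα=0.9659 sinα=-0.2588 | (7,6) | tMaxX 0.7040 tMaxY 3.0137 | tΔX 1.0353 tΔY 3.8637
    t=0.7040 [x] (8,6) — stop
  → r_3 = 0.7040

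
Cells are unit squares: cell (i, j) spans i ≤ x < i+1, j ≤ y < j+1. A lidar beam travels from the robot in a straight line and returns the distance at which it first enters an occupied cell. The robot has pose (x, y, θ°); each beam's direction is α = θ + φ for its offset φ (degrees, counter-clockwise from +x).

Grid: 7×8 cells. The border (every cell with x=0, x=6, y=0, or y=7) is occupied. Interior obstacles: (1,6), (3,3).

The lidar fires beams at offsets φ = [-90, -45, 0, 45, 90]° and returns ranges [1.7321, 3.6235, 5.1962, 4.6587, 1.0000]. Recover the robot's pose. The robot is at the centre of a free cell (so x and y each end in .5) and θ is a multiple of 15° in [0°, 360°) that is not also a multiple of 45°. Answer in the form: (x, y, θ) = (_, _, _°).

(x, y, θ) = (5.5, 5.5, 210°)

The pose lattice has 28·16 = 448 candidates. Test each by forward raycasting.
  (2.5, 4.5, 345°): beam 1 = 3.6235 ≠ 1.7321 ✗
  (5.5, 4.5, 150°): beam 1 = 1.0000 ≠ 1.7321 ✗
  (3.5, 1.5, 210°): beam 1 = 5.0000 ≠ 1.7321 ✗
  …
  (5.5, 5.5, 210°): r_1=1.7321, r_2=3.6235, r_3=5.1962, r_4=4.6587, r_5=1.0000 — all match ✓
Only this pose fits every beam.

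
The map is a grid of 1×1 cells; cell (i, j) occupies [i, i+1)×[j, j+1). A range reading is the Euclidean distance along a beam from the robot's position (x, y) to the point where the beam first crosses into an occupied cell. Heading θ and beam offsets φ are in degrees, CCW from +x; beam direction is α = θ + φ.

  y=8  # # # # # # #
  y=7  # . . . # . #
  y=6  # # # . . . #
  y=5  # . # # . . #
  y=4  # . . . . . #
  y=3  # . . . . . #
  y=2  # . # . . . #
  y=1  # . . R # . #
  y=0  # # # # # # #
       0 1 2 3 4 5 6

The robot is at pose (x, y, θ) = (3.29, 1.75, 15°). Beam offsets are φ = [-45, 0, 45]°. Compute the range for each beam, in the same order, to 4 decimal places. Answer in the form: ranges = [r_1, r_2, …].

ranges = [0.8198, 0.7350, 5.4200]

beam 1: φ=-45°, α=330°
  direction (0.8660, -0.5000); cell (3,1); t to first gridline: x 0.8198, y 1.5000 (then +1.1547 / +2.0000)
    (4,1) via x @ 0.8198  # hit
  → r_1 = 0.8198
beam 2: φ=0°, α=15°
  direction (0.9659, 0.2588); cell (3,1); t to first gridline: x 0.7350, y 0.9659 (then +1.0353 / +3.8637)
    (4,1) via x @ 0.7350  # hit
  → r_2 = 0.7350
beam 3: φ=45°, α=60°
  direction (0.5000, 0.8660); cell (3,1); t to first gridline: x 1.4200, y 0.2887 (then +2.0000 / +1.1547)
    (3,2) via y @ 0.2887
    (4,2) via x @ 1.4200
    (4,3) via y @ 1.4434
    (4,4) via y @ 2.5981
    (5,4) via x @ 3.4200
    (5,5) via y @ 3.7528
    (5,6) via y @ 4.9075
    (6,6) via x @ 5.4200  # hit
  → r_3 = 5.4200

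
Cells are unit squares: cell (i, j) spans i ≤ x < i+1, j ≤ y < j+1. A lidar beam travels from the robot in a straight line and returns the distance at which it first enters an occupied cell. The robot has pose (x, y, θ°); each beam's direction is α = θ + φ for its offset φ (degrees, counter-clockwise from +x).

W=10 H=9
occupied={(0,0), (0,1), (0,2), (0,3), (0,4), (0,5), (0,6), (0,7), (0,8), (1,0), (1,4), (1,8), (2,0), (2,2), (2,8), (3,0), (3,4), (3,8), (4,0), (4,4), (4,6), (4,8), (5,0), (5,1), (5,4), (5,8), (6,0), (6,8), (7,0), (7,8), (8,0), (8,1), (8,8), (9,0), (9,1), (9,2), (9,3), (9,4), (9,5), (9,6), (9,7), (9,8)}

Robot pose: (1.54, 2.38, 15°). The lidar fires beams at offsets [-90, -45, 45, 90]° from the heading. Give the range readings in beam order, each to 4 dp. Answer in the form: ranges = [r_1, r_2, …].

ranges = [1.4287, 0.5312, 2.9200, 1.6771]

beam 1: φ=-90°, α=285°
  dir = (cos 285°, sin 285°) = (0.2588, -0.9659); from cell (1,2)
  next x-line at t=1.7773, next y-line at t=0.3934; Δt_x=3.8637, Δt_y=1.0353
    y: enter (1,1) at t=0.3934
    y: enter (1,0) at t=1.4287 ← occupied
  → r_1 = 1.4287
beam 2: φ=-45°, α=330°
  dir = (cos 330°, sin 330°) = (0.8660, -0.5000); from cell (1,2)
  next x-line at t=0.5312, next y-line at t=0.7600; Δt_x=1.1547, Δt_y=2.0000
    x: enter (2,2) at t=0.5312 ← occupied
  → r_2 = 0.5312
beam 3: φ=45°, α=60°
  dir = (cos 60°, sin 60°) = (0.5000, 0.8660); from cell (1,2)
  next x-line at t=0.9200, next y-line at t=0.7159; Δt_x=2.0000, Δt_y=1.1547
    y: enter (1,3) at t=0.7159
    x: enter (2,3) at t=0.9200
    y: enter (2,4) at t=1.8706
    x: enter (3,4) at t=2.9200 ← occupied
  → r_3 = 2.9200
beam 4: φ=90°, α=105°
  dir = (cos 105°, sin 105°) = (-0.2588, 0.9659); from cell (1,2)
  next x-line at t=2.0864, next y-line at t=0.6419; Δt_x=3.8637, Δt_y=1.0353
    y: enter (1,3) at t=0.6419
    y: enter (1,4) at t=1.6771 ← occupied
  → r_4 = 1.6771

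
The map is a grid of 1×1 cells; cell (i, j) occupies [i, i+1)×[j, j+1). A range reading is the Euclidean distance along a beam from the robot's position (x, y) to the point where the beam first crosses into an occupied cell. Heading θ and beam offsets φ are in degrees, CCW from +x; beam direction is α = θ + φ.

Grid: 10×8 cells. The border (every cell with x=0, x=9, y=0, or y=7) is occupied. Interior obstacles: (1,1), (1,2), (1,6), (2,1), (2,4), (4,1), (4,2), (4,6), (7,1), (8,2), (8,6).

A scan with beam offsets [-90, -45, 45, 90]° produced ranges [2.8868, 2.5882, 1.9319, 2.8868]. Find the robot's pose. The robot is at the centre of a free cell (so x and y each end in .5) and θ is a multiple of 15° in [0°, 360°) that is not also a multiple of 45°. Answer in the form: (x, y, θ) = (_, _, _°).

Enumerate (i+0.5, j+0.5, θ) over the 37 free cells and 16 admissible headings. For each, cast all 4 beams and compare to the given ranges.
  (2.5, 3.5, 195°): beam 1 = 0.5176 ≠ 2.8868 ✗
  (7.5, 2.5, 105°): beam 1 = 0.5176 ≠ 2.8868 ✗
  (1.5, 4.5, 150°): beam 2 = 1.5529 ≠ 2.5882 ✗
  (6.5, 3.5, 210°): beam 1 = 3.0000 ≠ 2.8868 ✗
  …
  (5.5, 3.5, 210°): r_1=2.8868, r_2=2.5882, r_3=1.9319, r_4=2.8868 — all match ✓
Only this pose fits every beam.

(x, y, θ) = (5.5, 3.5, 210°)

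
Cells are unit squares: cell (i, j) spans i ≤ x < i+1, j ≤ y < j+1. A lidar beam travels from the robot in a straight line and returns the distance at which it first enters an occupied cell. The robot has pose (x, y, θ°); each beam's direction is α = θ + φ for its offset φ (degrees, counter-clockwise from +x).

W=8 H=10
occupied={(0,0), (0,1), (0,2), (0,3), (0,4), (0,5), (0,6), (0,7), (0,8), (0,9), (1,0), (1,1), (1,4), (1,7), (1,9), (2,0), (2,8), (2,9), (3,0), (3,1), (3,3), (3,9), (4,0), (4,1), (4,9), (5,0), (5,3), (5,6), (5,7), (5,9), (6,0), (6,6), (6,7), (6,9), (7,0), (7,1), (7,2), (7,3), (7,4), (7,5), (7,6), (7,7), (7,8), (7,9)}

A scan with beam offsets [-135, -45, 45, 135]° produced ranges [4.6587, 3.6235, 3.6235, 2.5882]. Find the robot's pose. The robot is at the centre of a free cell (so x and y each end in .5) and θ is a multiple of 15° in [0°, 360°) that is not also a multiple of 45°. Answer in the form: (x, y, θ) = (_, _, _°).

(x, y, θ) = (4.5, 4.5, 240°)

The pose lattice has 36·16 = 576 candidates. Test each by forward raycasting.
  (4.5, 4.5, 330°): beam 1 = 3.6235 ≠ 4.6587 ✗
  (1.5, 6.5, 300°): beam 1 = 0.5176 ≠ 4.6587 ✗
  (3.5, 5.5, 285°): beam 1 = 2.8868 ≠ 4.6587 ✗
  …
  (4.5, 4.5, 240°): r_1=4.6587, r_2=3.6235, r_3=3.6235, r_4=2.5882 — all match ✓
No second candidate reproduces the full scan.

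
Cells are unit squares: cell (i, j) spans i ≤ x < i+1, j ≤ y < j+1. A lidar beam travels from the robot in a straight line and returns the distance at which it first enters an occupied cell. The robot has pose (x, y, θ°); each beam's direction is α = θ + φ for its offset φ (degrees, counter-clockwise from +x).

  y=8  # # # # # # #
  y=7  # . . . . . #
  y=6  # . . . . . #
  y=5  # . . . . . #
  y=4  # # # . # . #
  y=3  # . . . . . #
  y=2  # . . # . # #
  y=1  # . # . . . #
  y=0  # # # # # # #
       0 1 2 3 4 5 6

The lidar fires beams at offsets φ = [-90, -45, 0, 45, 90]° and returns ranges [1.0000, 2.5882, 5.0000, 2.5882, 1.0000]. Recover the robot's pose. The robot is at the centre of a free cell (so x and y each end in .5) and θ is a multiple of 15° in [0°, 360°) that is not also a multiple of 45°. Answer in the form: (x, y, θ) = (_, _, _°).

Candidates: 29 free-cell centres × 16 headings = 464 poses. Raycast each; keep the one whose scan matches to 4 dp.
  (4.5, 3.5, 30°): beam 2 = 1.5529 ≠ 2.5882 ✗
  (2.5, 7.5, 15°): beam 1 = 4.6587 ≠ 1.0000 ✗
  (2.5, 5.5, 345°): beam 1 = 0.5176 ≠ 1.0000 ✗
  (3.5, 7.5, 120°): beam 2 = 0.5176 ≠ 2.5882 ✗
  (3.5, 1.5, 240°): beam 1 = 0.5774 ≠ 1.0000 ✗
  …
  (5.5, 5.5, 150°): r_1=1.0000, r_2=2.5882, r_3=5.0000, r_4=2.5882, r_5=1.0000 — all match ✓
Only this pose fits every beam.

(x, y, θ) = (5.5, 5.5, 150°)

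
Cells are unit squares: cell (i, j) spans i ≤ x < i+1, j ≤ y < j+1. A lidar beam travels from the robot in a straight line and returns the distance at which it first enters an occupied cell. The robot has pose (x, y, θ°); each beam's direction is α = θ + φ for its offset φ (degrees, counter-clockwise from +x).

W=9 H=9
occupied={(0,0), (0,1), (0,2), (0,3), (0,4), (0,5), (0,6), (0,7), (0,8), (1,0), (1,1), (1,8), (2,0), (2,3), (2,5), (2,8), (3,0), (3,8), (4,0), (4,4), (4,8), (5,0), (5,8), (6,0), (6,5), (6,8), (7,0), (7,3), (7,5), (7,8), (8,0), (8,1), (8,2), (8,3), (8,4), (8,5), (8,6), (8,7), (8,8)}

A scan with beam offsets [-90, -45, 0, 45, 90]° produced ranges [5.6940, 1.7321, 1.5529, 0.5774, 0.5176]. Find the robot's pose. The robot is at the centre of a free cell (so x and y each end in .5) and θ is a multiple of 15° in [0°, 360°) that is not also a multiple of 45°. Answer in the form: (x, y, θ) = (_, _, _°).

(x, y, θ) = (7.5, 2.5, 285°)

Candidates: 42 free-cell centres × 16 headings = 672 poses. Raycast each; keep the one whose scan matches to 4 dp.
  (6.5, 6.5, 120°): beam 1 = 1.7321 ≠ 5.6940 ✗
  (3.5, 7.5, 120°): beam 1 = 1.0000 ≠ 5.6940 ✗
  (2.5, 4.5, 105°): beam 1 = 1.5529 ≠ 5.6940 ✗
  (7.5, 1.5, 210°): beam 1 = 7.5056 ≠ 5.6940 ✗
  …
  (7.5, 2.5, 285°): r_1=5.6940, r_2=1.7321, r_3=1.5529, r_4=0.5774, r_5=0.5176 — all match ✓
Only this pose fits every beam.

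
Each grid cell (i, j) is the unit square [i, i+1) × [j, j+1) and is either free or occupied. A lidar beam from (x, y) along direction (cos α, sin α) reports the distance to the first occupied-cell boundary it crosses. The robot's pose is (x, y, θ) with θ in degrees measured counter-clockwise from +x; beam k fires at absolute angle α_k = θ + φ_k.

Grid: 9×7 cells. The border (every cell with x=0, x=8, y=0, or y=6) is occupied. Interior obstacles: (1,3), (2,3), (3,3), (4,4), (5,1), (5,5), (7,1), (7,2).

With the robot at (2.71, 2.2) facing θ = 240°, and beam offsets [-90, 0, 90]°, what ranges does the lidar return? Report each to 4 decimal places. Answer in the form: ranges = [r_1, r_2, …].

ranges = [1.6000, 1.3856, 2.4000]

beam 1: φ=-90°, α=150°
  direction (-0.8660, 0.5000); cell (2,2); t to first gridline: x 0.8198, y 1.6000 (then +1.1547 / +2.0000)
    (1,2) via x @ 0.8198
    (1,3) via y @ 1.6000  # hit
  → r_1 = 1.6000
beam 2: φ=0°, α=240°
  direction (-0.5000, -0.8660); cell (2,2); t to first gridline: x 1.4200, y 0.2309 (then +2.0000 / +1.1547)
    (2,1) via y @ 0.2309
    (2,0) via y @ 1.3856  # hit
  → r_2 = 1.3856
beam 3: φ=90°, α=330°
  direction (0.8660, -0.5000); cell (2,2); t to first gridline: x 0.3349, y 0.4000 (then +1.1547 / +2.0000)
    (3,2) via x @ 0.3349
    (3,1) via y @ 0.4000
    (4,1) via x @ 1.4896
    (4,0) via y @ 2.4000  # hit
  → r_3 = 2.4000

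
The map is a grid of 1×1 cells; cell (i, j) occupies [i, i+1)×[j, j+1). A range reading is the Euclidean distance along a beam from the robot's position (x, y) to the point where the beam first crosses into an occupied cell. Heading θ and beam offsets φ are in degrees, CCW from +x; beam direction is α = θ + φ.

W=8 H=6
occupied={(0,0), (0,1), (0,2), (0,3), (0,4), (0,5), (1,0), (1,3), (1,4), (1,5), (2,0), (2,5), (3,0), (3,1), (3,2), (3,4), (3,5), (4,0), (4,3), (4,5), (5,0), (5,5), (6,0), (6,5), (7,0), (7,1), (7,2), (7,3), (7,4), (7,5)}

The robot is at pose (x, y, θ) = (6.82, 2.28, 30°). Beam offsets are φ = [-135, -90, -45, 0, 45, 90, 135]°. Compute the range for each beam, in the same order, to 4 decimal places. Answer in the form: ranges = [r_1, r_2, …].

ranges = [1.3252, 0.3600, 0.1863, 0.2078, 0.6955, 3.1408, 2.7819]

beam 1: φ=-135°, α=255°
  dir = (cos 255°, sin 255°) = (-0.2588, -0.9659); from cell (6,2)
  next x-line at t=3.1682, next y-line at t=0.2899; Δt_x=3.8637, Δt_y=1.0353
    y: enter (6,1) at t=0.2899
    y: enter (6,0) at t=1.3252 ← occupied
  → r_1 = 1.3252
beam 2: φ=-90°, α=300°
  dir = (cos 300°, sin 300°) = (0.5000, -0.8660); from cell (6,2)
  next x-line at t=0.3600, next y-line at t=0.3233; Δt_x=2.0000, Δt_y=1.1547
    y: enter (6,1) at t=0.3233
    x: enter (7,1) at t=0.3600 ← occupied
  → r_2 = 0.3600
beam 3: φ=-45°, α=345°
  dir = (cos 345°, sin 345°) = (0.9659, -0.2588); from cell (6,2)
  next x-line at t=0.1863, next y-line at t=1.0818; Δt_x=1.0353, Δt_y=3.8637
    x: enter (7,2) at t=0.1863 ← occupied
  → r_3 = 0.1863
beam 4: φ=0°, α=30°
  dir = (cos 30°, sin 30°) = (0.8660, 0.5000); from cell (6,2)
  next x-line at t=0.2078, next y-line at t=1.4400; Δt_x=1.1547, Δt_y=2.0000
    x: enter (7,2) at t=0.2078 ← occupied
  → r_4 = 0.2078
beam 5: φ=45°, α=75°
  dir = (cos 75°, sin 75°) = (0.2588, 0.9659); from cell (6,2)
  next x-line at t=0.6955, next y-line at t=0.7454; Δt_x=3.8637, Δt_y=1.0353
    x: enter (7,2) at t=0.6955 ← occupied
  → r_5 = 0.6955
beam 6: φ=90°, α=120°
  dir = (cos 120°, sin 120°) = (-0.5000, 0.8660); from cell (6,2)
  next x-line at t=1.6400, next y-line at t=0.8314; Δt_x=2.0000, Δt_y=1.1547
    y: enter (6,3) at t=0.8314
    x: enter (5,3) at t=1.6400
    y: enter (5,4) at t=1.9861
    y: enter (5,5) at t=3.1408 ← occupied
  → r_6 = 3.1408
beam 7: φ=135°, α=165°
  dir = (cos 165°, sin 165°) = (-0.9659, 0.2588); from cell (6,2)
  next x-line at t=0.8489, next y-line at t=2.7819; Δt_x=1.0353, Δt_y=3.8637
    x: enter (5,2) at t=0.8489
    x: enter (4,2) at t=1.8842
    y: enter (4,3) at t=2.7819 ← occupied
  → r_7 = 2.7819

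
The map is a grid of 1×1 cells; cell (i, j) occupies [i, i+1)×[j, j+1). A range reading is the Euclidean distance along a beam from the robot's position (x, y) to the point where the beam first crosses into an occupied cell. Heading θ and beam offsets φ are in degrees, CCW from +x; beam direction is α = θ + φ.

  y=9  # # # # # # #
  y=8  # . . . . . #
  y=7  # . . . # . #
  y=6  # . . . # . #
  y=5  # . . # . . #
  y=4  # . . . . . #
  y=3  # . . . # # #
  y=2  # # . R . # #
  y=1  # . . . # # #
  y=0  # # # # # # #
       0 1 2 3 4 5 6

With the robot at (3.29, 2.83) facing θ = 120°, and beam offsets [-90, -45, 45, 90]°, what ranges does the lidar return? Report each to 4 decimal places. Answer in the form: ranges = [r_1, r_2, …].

beam 1: φ=-90°, α=30°
  direction (0.8660, 0.5000); cell (3,2); t to first gridline: x 0.8198, y 0.3400 (then +1.1547 / +2.0000)
    (3,3) via y @ 0.3400
    (4,3) via x @ 0.8198  # hit
  → r_1 = 0.8198
beam 2: φ=-45°, α=75°
  direction (0.2588, 0.9659); cell (3,2); t to first gridline: x 2.7432, y 0.1760 (then +3.8637 / +1.0353)
    (3,3) via y @ 0.1760
    (3,4) via y @ 1.2113
    (3,5) via y @ 2.2465  # hit
  → r_2 = 2.2465
beam 3: φ=45°, α=165°
  direction (-0.9659, 0.2588); cell (3,2); t to first gridline: x 0.3002, y 0.6568 (then +1.0353 / +3.8637)
    (2,2) via x @ 0.3002
    (2,3) via y @ 0.6568
    (1,3) via x @ 1.3355
    (0,3) via x @ 2.3708  # hit
  → r_3 = 2.3708
beam 4: φ=90°, α=210°
  direction (-0.8660, -0.5000); cell (3,2); t to first gridline: x 0.3349, y 1.6600 (then +1.1547 / +2.0000)
    (2,2) via x @ 0.3349
    (1,2) via x @ 1.4896  # hit
  → r_4 = 1.4896

ranges = [0.8198, 2.2465, 2.3708, 1.4896]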